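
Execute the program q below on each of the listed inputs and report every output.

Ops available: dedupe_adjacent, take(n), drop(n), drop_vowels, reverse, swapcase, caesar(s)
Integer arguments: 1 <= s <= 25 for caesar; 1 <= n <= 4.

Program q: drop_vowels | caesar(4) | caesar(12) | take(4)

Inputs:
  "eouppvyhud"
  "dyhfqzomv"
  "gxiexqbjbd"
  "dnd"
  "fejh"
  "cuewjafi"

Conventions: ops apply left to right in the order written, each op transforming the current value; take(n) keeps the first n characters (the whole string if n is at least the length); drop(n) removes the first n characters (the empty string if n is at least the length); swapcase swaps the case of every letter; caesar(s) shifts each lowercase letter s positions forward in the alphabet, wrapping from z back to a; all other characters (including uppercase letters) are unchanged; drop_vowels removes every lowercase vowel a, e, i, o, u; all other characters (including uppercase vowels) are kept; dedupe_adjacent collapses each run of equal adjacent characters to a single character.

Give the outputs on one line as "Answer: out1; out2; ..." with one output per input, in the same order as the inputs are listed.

"fflo"; "toxv"; "wnng"; "tdt"; "vzx"; "smzv"

Execution, op by op:
  "eouppvyhud" -> "ppvyhd" -> "ttzclh" -> "ffloxt" -> "fflo"
  "dyhfqzomv" -> "dyhfqzmv" -> "hcljudqz" -> "toxvgpcl" -> "toxv"
  "gxiexqbjbd" -> "gxxqbjbd" -> "kbbufnfh" -> "wnngrzrt" -> "wnng"
  "dnd" -> "dnd" -> "hrh" -> "tdt" -> "tdt"
  "fejh" -> "fjh" -> "jnl" -> "vzx" -> "vzx"
  "cuewjafi" -> "cwjf" -> "ganj" -> "smzv" -> "smzv"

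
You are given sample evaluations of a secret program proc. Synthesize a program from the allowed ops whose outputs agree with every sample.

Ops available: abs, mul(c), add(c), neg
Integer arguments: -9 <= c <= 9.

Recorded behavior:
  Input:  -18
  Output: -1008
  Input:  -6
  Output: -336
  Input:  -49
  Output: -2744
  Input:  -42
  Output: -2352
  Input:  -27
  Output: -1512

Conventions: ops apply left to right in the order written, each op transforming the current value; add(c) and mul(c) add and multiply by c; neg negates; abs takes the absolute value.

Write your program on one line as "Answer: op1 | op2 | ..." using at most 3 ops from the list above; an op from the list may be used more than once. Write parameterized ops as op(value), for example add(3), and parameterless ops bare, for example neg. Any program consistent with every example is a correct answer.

mul(7) | mul(-8) | neg

Check, running the answer program on each example:
  -18 -> -126 -> 1008 -> -1008
  -6 -> -42 -> 336 -> -336
  -49 -> -343 -> 2744 -> -2744
  -42 -> -294 -> 2352 -> -2352
  -27 -> -189 -> 1512 -> -1512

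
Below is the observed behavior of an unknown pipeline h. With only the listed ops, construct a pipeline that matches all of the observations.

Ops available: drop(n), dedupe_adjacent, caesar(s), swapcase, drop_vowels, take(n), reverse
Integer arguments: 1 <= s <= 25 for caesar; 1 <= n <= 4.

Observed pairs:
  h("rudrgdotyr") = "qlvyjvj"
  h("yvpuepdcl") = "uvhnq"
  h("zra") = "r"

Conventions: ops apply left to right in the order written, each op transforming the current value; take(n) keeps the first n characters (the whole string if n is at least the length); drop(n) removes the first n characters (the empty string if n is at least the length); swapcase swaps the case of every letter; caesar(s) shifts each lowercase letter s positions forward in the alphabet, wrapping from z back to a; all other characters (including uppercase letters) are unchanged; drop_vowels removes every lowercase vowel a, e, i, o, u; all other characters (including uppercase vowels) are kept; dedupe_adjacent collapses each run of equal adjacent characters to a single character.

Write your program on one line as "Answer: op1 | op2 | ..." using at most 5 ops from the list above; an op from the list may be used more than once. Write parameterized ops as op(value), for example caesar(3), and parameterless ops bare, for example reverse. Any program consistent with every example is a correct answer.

drop_vowels | caesar(18) | dedupe_adjacent | reverse | drop(1)

Check, running the answer program on each example:
  "rudrgdotyr" -> "rdrgdtyr" -> "jvjyvlqj" -> "jvjyvlqj" -> "jqlvyjvj" -> "qlvyjvj"
  "yvpuepdcl" -> "yvppdcl" -> "qnhhvud" -> "qnhvud" -> "duvhnq" -> "uvhnq"
  "zra" -> "zr" -> "rj" -> "rj" -> "jr" -> "r"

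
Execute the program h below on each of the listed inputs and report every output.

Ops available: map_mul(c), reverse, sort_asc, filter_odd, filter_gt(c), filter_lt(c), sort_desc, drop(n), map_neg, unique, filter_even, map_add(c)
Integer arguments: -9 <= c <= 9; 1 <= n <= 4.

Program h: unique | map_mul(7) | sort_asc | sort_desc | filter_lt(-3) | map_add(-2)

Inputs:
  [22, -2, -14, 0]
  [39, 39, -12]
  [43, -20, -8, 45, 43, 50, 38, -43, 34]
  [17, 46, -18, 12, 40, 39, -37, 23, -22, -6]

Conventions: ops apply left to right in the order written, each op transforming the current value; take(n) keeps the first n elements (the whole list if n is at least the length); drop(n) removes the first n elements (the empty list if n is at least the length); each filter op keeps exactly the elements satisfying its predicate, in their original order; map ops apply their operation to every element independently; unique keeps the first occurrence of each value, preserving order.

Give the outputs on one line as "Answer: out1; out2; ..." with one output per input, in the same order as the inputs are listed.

Execution, op by op:
  [22, -2, -14, 0] -> [22, -2, -14, 0] -> [154, -14, -98, 0] -> [-98, -14, 0, 154] -> [154, 0, -14, -98] -> [-14, -98] -> [-16, -100]
  [39, 39, -12] -> [39, -12] -> [273, -84] -> [-84, 273] -> [273, -84] -> [-84] -> [-86]
  [43, -20, -8, 45, 43, 50, 38, -43, 34] -> [43, -20, -8, 45, 50, 38, -43, 34] -> [301, -140, -56, 315, 350, 266, -301, 238] -> [-301, -140, -56, 238, 266, 301, 315, 350] -> [350, 315, 301, 266, 238, -56, -140, -301] -> [-56, -140, -301] -> [-58, -142, -303]
  [17, 46, -18, 12, 40, 39, -37, 23, -22, -6] -> [17, 46, -18, 12, 40, 39, -37, 23, -22, -6] -> [119, 322, -126, 84, 280, 273, -259, 161, -154, -42] -> [-259, -154, -126, -42, 84, 119, 161, 273, 280, 322] -> [322, 280, 273, 161, 119, 84, -42, -126, -154, -259] -> [-42, -126, -154, -259] -> [-44, -128, -156, -261]

[-16, -100]; [-86]; [-58, -142, -303]; [-44, -128, -156, -261]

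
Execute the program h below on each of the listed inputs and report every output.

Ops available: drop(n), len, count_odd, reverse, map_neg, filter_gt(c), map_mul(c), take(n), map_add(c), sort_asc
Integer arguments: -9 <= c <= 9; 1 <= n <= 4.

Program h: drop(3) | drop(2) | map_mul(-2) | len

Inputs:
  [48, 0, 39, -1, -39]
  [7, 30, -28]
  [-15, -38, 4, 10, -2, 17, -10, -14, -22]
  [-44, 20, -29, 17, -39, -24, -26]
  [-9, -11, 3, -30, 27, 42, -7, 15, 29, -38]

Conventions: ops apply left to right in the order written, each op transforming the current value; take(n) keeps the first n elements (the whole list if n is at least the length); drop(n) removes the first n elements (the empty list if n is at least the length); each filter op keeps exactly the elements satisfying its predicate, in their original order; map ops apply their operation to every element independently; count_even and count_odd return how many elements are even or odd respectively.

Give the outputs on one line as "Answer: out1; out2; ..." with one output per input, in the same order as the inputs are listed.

0; 0; 4; 2; 5

Execution, op by op:
  [48, 0, 39, -1, -39] -> [-1, -39] -> [] -> [] -> 0
  [7, 30, -28] -> [] -> [] -> [] -> 0
  [-15, -38, 4, 10, -2, 17, -10, -14, -22] -> [10, -2, 17, -10, -14, -22] -> [17, -10, -14, -22] -> [-34, 20, 28, 44] -> 4
  [-44, 20, -29, 17, -39, -24, -26] -> [17, -39, -24, -26] -> [-24, -26] -> [48, 52] -> 2
  [-9, -11, 3, -30, 27, 42, -7, 15, 29, -38] -> [-30, 27, 42, -7, 15, 29, -38] -> [42, -7, 15, 29, -38] -> [-84, 14, -30, -58, 76] -> 5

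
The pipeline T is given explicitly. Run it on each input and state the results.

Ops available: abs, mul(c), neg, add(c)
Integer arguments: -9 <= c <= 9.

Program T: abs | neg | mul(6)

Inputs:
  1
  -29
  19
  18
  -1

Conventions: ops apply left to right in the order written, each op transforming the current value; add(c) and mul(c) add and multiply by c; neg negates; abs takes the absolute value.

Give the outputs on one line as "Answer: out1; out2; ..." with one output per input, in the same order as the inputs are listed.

-6; -174; -114; -108; -6

Execution, op by op:
  1 -> 1 -> -1 -> -6
  -29 -> 29 -> -29 -> -174
  19 -> 19 -> -19 -> -114
  18 -> 18 -> -18 -> -108
  -1 -> 1 -> -1 -> -6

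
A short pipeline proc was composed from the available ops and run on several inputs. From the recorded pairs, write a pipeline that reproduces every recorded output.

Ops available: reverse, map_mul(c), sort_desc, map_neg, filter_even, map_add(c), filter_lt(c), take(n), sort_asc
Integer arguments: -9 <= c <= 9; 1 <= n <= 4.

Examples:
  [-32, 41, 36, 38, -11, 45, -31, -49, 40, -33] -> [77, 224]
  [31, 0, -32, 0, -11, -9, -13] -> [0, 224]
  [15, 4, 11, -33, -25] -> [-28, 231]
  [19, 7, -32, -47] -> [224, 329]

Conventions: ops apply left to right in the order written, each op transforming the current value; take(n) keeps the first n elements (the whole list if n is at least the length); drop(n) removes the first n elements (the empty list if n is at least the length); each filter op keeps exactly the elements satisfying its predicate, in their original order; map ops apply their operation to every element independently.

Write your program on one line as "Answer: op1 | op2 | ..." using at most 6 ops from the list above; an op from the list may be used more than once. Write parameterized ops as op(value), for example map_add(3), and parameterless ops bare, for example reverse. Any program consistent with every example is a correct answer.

filter_lt(5) | map_mul(7) | take(2) | sort_asc | map_neg | reverse

Check, running the answer program on each example:
  [-32, 41, 36, 38, -11, 45, -31, -49, 40, -33] -> [-32, -11, -31, -49, -33] -> [-224, -77, -217, -343, -231] -> [-224, -77] -> [-224, -77] -> [224, 77] -> [77, 224]
  [31, 0, -32, 0, -11, -9, -13] -> [0, -32, 0, -11, -9, -13] -> [0, -224, 0, -77, -63, -91] -> [0, -224] -> [-224, 0] -> [224, 0] -> [0, 224]
  [15, 4, 11, -33, -25] -> [4, -33, -25] -> [28, -231, -175] -> [28, -231] -> [-231, 28] -> [231, -28] -> [-28, 231]
  [19, 7, -32, -47] -> [-32, -47] -> [-224, -329] -> [-224, -329] -> [-329, -224] -> [329, 224] -> [224, 329]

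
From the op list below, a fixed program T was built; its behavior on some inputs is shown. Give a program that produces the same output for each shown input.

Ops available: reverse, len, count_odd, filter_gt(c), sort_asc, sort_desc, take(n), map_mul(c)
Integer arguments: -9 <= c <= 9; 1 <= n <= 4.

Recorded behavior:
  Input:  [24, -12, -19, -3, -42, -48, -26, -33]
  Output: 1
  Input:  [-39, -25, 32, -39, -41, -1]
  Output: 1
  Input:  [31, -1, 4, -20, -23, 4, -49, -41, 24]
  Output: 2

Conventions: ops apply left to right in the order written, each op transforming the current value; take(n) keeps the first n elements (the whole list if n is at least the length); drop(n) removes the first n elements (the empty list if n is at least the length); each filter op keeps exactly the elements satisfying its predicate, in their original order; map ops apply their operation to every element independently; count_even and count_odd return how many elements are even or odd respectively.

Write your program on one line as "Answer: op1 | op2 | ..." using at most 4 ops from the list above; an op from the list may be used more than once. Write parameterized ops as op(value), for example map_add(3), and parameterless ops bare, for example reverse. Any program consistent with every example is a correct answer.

filter_gt(-4) | take(3) | map_mul(3) | count_odd

Check, running the answer program on each example:
  [24, -12, -19, -3, -42, -48, -26, -33] -> [24, -3] -> [24, -3] -> [72, -9] -> 1
  [-39, -25, 32, -39, -41, -1] -> [32, -1] -> [32, -1] -> [96, -3] -> 1
  [31, -1, 4, -20, -23, 4, -49, -41, 24] -> [31, -1, 4, 4, 24] -> [31, -1, 4] -> [93, -3, 12] -> 2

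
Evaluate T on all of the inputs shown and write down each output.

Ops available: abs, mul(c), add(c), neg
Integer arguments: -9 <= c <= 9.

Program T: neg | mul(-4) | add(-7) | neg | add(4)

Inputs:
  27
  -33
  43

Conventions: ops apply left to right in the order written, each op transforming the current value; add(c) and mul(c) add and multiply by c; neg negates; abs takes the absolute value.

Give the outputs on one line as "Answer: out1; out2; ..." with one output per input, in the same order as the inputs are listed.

-97; 143; -161

Execution, op by op:
  27 -> -27 -> 108 -> 101 -> -101 -> -97
  -33 -> 33 -> -132 -> -139 -> 139 -> 143
  43 -> -43 -> 172 -> 165 -> -165 -> -161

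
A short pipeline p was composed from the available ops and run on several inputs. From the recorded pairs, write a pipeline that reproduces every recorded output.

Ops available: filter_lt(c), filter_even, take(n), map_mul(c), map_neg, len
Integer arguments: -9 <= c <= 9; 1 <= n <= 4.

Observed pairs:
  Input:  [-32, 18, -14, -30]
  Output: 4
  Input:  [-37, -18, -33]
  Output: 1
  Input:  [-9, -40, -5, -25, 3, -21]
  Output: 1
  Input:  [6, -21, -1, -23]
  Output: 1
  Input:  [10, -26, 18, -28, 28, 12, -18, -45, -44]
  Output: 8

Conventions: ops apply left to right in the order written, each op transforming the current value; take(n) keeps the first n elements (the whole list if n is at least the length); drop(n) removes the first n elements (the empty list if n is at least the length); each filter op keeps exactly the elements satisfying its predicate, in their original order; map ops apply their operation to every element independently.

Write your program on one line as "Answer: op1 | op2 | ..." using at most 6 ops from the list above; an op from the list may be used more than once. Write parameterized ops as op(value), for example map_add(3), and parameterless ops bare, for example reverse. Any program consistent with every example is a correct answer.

map_neg | filter_even | map_neg | map_mul(9) | map_mul(8) | len

Check, running the answer program on each example:
  [-32, 18, -14, -30] -> [32, -18, 14, 30] -> [32, -18, 14, 30] -> [-32, 18, -14, -30] -> [-288, 162, -126, -270] -> [-2304, 1296, -1008, -2160] -> 4
  [-37, -18, -33] -> [37, 18, 33] -> [18] -> [-18] -> [-162] -> [-1296] -> 1
  [-9, -40, -5, -25, 3, -21] -> [9, 40, 5, 25, -3, 21] -> [40] -> [-40] -> [-360] -> [-2880] -> 1
  [6, -21, -1, -23] -> [-6, 21, 1, 23] -> [-6] -> [6] -> [54] -> [432] -> 1
  [10, -26, 18, -28, 28, 12, -18, -45, -44] -> [-10, 26, -18, 28, -28, -12, 18, 45, 44] -> [-10, 26, -18, 28, -28, -12, 18, 44] -> [10, -26, 18, -28, 28, 12, -18, -44] -> [90, -234, 162, -252, 252, 108, -162, -396] -> [720, -1872, 1296, -2016, 2016, 864, -1296, -3168] -> 8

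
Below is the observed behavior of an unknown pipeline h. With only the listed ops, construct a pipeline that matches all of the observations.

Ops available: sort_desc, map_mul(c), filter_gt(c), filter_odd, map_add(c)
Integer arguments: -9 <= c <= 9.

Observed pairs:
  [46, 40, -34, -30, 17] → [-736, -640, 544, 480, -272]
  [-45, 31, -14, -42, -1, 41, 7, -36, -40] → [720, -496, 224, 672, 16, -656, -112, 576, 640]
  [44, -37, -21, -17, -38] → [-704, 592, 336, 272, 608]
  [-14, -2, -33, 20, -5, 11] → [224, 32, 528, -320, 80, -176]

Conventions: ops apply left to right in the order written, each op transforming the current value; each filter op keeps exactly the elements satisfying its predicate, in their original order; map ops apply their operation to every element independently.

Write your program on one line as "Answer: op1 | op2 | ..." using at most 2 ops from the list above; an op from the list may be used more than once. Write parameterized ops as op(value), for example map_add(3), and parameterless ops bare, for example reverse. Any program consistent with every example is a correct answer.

map_mul(2) | map_mul(-8)

Check, running the answer program on each example:
  [46, 40, -34, -30, 17] -> [92, 80, -68, -60, 34] -> [-736, -640, 544, 480, -272]
  [-45, 31, -14, -42, -1, 41, 7, -36, -40] -> [-90, 62, -28, -84, -2, 82, 14, -72, -80] -> [720, -496, 224, 672, 16, -656, -112, 576, 640]
  [44, -37, -21, -17, -38] -> [88, -74, -42, -34, -76] -> [-704, 592, 336, 272, 608]
  [-14, -2, -33, 20, -5, 11] -> [-28, -4, -66, 40, -10, 22] -> [224, 32, 528, -320, 80, -176]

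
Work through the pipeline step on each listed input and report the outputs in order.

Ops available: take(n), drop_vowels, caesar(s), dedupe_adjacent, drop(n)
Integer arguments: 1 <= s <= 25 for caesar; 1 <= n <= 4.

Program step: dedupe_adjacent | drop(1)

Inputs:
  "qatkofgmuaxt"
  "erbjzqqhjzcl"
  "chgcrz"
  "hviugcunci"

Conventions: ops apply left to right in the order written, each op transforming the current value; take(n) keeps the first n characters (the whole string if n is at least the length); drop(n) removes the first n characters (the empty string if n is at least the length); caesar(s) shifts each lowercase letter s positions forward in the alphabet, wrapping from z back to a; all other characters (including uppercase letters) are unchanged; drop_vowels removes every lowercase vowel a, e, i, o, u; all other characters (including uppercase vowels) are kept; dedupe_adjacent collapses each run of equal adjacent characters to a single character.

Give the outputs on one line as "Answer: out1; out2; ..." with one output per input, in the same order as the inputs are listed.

"atkofgmuaxt"; "rbjzqhjzcl"; "hgcrz"; "viugcunci"

Execution, op by op:
  "qatkofgmuaxt" -> "qatkofgmuaxt" -> "atkofgmuaxt"
  "erbjzqqhjzcl" -> "erbjzqhjzcl" -> "rbjzqhjzcl"
  "chgcrz" -> "chgcrz" -> "hgcrz"
  "hviugcunci" -> "hviugcunci" -> "viugcunci"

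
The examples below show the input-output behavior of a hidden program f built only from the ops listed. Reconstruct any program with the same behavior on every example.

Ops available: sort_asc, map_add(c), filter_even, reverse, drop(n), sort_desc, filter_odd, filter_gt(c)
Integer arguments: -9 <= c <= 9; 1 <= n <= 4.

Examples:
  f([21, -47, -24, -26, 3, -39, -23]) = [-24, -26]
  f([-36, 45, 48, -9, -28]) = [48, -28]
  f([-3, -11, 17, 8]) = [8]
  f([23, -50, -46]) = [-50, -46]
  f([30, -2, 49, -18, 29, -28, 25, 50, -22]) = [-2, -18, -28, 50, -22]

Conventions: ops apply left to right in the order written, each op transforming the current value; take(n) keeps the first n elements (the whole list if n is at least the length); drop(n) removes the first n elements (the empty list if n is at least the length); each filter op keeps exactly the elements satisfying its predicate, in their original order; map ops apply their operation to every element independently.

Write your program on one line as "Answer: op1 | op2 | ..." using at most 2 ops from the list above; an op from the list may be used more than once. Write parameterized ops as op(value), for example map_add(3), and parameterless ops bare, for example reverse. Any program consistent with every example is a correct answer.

drop(1) | filter_even

Check, running the answer program on each example:
  [21, -47, -24, -26, 3, -39, -23] -> [-47, -24, -26, 3, -39, -23] -> [-24, -26]
  [-36, 45, 48, -9, -28] -> [45, 48, -9, -28] -> [48, -28]
  [-3, -11, 17, 8] -> [-11, 17, 8] -> [8]
  [23, -50, -46] -> [-50, -46] -> [-50, -46]
  [30, -2, 49, -18, 29, -28, 25, 50, -22] -> [-2, 49, -18, 29, -28, 25, 50, -22] -> [-2, -18, -28, 50, -22]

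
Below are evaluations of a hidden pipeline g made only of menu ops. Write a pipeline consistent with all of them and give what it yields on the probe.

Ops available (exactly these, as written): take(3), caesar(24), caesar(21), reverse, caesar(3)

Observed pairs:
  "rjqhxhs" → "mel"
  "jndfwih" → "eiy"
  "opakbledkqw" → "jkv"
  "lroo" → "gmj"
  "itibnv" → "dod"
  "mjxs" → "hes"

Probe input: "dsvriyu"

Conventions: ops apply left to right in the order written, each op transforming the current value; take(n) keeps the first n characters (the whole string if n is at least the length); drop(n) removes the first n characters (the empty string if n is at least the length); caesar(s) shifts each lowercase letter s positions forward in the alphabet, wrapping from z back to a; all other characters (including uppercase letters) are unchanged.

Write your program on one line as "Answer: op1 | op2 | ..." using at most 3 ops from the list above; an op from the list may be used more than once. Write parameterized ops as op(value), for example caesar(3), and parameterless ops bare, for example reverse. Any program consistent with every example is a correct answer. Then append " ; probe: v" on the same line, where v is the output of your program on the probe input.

take(3) | caesar(21) ; probe: "ynq"

Check, running the answer program on each example:
  "rjqhxhs" -> "rjq" -> "mel"
  "jndfwih" -> "jnd" -> "eiy"
  "opakbledkqw" -> "opa" -> "jkv"
  "lroo" -> "lro" -> "gmj"
  "itibnv" -> "iti" -> "dod"
  "mjxs" -> "mjx" -> "hes"
  probe: "dsvriyu" -> "dsv" -> "ynq"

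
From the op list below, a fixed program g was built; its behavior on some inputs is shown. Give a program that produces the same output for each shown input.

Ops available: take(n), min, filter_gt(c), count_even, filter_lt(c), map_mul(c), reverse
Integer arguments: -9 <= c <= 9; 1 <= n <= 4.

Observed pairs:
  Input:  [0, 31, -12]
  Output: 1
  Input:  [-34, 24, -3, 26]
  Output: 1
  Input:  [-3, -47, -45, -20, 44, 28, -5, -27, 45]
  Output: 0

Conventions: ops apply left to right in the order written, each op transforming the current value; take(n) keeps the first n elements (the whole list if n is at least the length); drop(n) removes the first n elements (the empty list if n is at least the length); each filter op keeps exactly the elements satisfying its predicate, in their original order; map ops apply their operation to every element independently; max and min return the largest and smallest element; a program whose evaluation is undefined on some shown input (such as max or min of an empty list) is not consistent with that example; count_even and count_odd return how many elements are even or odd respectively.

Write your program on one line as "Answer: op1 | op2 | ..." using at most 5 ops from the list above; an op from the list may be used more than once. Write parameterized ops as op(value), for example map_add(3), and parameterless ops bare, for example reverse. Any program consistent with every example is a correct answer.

filter_lt(2) | filter_lt(-1) | take(2) | count_even

Check, running the answer program on each example:
  [0, 31, -12] -> [0, -12] -> [-12] -> [-12] -> 1
  [-34, 24, -3, 26] -> [-34, -3] -> [-34, -3] -> [-34, -3] -> 1
  [-3, -47, -45, -20, 44, 28, -5, -27, 45] -> [-3, -47, -45, -20, -5, -27] -> [-3, -47, -45, -20, -5, -27] -> [-3, -47] -> 0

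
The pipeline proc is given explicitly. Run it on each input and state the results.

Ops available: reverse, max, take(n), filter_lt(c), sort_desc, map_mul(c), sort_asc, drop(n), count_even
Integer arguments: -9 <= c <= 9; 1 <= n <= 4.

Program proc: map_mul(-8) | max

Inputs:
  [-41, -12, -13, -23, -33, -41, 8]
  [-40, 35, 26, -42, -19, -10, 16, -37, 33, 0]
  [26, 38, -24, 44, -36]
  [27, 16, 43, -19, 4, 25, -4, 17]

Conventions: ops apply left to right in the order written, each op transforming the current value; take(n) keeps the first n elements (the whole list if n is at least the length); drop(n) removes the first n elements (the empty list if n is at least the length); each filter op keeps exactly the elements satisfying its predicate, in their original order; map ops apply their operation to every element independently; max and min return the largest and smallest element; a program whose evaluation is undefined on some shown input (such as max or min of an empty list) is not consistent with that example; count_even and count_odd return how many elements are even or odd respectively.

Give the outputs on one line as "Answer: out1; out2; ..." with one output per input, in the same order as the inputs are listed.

Execution, op by op:
  [-41, -12, -13, -23, -33, -41, 8] -> [328, 96, 104, 184, 264, 328, -64] -> 328
  [-40, 35, 26, -42, -19, -10, 16, -37, 33, 0] -> [320, -280, -208, 336, 152, 80, -128, 296, -264, 0] -> 336
  [26, 38, -24, 44, -36] -> [-208, -304, 192, -352, 288] -> 288
  [27, 16, 43, -19, 4, 25, -4, 17] -> [-216, -128, -344, 152, -32, -200, 32, -136] -> 152

328; 336; 288; 152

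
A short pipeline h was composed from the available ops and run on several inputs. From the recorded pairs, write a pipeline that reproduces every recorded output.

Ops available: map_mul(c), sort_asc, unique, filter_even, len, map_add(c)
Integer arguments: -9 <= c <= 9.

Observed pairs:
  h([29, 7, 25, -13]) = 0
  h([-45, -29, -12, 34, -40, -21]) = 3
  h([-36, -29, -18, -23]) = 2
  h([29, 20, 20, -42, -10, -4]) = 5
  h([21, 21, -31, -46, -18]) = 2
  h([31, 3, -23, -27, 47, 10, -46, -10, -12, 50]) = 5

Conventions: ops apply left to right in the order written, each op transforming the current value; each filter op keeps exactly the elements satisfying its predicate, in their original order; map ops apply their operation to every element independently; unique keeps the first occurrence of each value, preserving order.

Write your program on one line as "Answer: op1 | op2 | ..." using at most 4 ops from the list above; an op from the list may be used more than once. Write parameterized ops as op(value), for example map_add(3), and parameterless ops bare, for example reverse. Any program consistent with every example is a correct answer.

map_mul(-9) | filter_even | len

Check, running the answer program on each example:
  [29, 7, 25, -13] -> [-261, -63, -225, 117] -> [] -> 0
  [-45, -29, -12, 34, -40, -21] -> [405, 261, 108, -306, 360, 189] -> [108, -306, 360] -> 3
  [-36, -29, -18, -23] -> [324, 261, 162, 207] -> [324, 162] -> 2
  [29, 20, 20, -42, -10, -4] -> [-261, -180, -180, 378, 90, 36] -> [-180, -180, 378, 90, 36] -> 5
  [21, 21, -31, -46, -18] -> [-189, -189, 279, 414, 162] -> [414, 162] -> 2
  [31, 3, -23, -27, 47, 10, -46, -10, -12, 50] -> [-279, -27, 207, 243, -423, -90, 414, 90, 108, -450] -> [-90, 414, 90, 108, -450] -> 5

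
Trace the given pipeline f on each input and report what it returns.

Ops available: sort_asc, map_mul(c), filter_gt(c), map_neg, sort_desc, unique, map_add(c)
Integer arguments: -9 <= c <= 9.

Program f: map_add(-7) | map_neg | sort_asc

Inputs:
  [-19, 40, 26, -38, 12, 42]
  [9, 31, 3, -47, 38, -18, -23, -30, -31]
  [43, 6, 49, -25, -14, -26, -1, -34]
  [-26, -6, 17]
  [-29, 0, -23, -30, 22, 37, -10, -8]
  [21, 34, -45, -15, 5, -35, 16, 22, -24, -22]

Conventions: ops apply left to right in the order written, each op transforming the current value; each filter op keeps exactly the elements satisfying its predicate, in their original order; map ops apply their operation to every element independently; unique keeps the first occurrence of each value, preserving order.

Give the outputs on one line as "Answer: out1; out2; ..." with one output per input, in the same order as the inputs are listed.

[-35, -33, -19, -5, 26, 45]; [-31, -24, -2, 4, 25, 30, 37, 38, 54]; [-42, -36, 1, 8, 21, 32, 33, 41]; [-10, 13, 33]; [-30, -15, 7, 15, 17, 30, 36, 37]; [-27, -15, -14, -9, 2, 22, 29, 31, 42, 52]

Execution, op by op:
  [-19, 40, 26, -38, 12, 42] -> [-26, 33, 19, -45, 5, 35] -> [26, -33, -19, 45, -5, -35] -> [-35, -33, -19, -5, 26, 45]
  [9, 31, 3, -47, 38, -18, -23, -30, -31] -> [2, 24, -4, -54, 31, -25, -30, -37, -38] -> [-2, -24, 4, 54, -31, 25, 30, 37, 38] -> [-31, -24, -2, 4, 25, 30, 37, 38, 54]
  [43, 6, 49, -25, -14, -26, -1, -34] -> [36, -1, 42, -32, -21, -33, -8, -41] -> [-36, 1, -42, 32, 21, 33, 8, 41] -> [-42, -36, 1, 8, 21, 32, 33, 41]
  [-26, -6, 17] -> [-33, -13, 10] -> [33, 13, -10] -> [-10, 13, 33]
  [-29, 0, -23, -30, 22, 37, -10, -8] -> [-36, -7, -30, -37, 15, 30, -17, -15] -> [36, 7, 30, 37, -15, -30, 17, 15] -> [-30, -15, 7, 15, 17, 30, 36, 37]
  [21, 34, -45, -15, 5, -35, 16, 22, -24, -22] -> [14, 27, -52, -22, -2, -42, 9, 15, -31, -29] -> [-14, -27, 52, 22, 2, 42, -9, -15, 31, 29] -> [-27, -15, -14, -9, 2, 22, 29, 31, 42, 52]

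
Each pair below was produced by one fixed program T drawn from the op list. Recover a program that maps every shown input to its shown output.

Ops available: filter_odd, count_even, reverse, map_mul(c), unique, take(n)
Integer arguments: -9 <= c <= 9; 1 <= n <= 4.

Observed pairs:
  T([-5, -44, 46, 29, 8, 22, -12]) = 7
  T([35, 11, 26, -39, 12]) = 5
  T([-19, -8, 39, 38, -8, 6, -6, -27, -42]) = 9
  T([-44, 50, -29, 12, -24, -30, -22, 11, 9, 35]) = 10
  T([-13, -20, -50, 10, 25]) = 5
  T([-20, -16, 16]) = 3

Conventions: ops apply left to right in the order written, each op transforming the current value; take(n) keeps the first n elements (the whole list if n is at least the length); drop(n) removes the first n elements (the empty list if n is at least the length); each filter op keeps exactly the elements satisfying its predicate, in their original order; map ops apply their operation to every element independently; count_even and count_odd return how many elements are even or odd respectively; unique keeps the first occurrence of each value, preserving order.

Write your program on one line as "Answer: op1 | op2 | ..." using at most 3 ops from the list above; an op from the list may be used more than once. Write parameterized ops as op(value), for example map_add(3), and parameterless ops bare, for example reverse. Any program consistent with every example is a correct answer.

map_mul(5) | map_mul(-4) | count_even

Check, running the answer program on each example:
  [-5, -44, 46, 29, 8, 22, -12] -> [-25, -220, 230, 145, 40, 110, -60] -> [100, 880, -920, -580, -160, -440, 240] -> 7
  [35, 11, 26, -39, 12] -> [175, 55, 130, -195, 60] -> [-700, -220, -520, 780, -240] -> 5
  [-19, -8, 39, 38, -8, 6, -6, -27, -42] -> [-95, -40, 195, 190, -40, 30, -30, -135, -210] -> [380, 160, -780, -760, 160, -120, 120, 540, 840] -> 9
  [-44, 50, -29, 12, -24, -30, -22, 11, 9, 35] -> [-220, 250, -145, 60, -120, -150, -110, 55, 45, 175] -> [880, -1000, 580, -240, 480, 600, 440, -220, -180, -700] -> 10
  [-13, -20, -50, 10, 25] -> [-65, -100, -250, 50, 125] -> [260, 400, 1000, -200, -500] -> 5
  [-20, -16, 16] -> [-100, -80, 80] -> [400, 320, -320] -> 3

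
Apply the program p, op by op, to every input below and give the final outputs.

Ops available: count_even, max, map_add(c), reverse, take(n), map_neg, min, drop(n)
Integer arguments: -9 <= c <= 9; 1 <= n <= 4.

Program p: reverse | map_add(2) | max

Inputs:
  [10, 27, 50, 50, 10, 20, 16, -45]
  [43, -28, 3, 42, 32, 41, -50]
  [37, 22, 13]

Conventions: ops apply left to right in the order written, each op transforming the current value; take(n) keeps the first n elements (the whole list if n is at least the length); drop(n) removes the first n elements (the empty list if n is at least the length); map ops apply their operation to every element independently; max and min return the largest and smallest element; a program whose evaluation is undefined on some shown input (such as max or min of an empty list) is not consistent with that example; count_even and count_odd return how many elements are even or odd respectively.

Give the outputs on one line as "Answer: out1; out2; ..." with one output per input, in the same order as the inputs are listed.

Execution, op by op:
  [10, 27, 50, 50, 10, 20, 16, -45] -> [-45, 16, 20, 10, 50, 50, 27, 10] -> [-43, 18, 22, 12, 52, 52, 29, 12] -> 52
  [43, -28, 3, 42, 32, 41, -50] -> [-50, 41, 32, 42, 3, -28, 43] -> [-48, 43, 34, 44, 5, -26, 45] -> 45
  [37, 22, 13] -> [13, 22, 37] -> [15, 24, 39] -> 39

52; 45; 39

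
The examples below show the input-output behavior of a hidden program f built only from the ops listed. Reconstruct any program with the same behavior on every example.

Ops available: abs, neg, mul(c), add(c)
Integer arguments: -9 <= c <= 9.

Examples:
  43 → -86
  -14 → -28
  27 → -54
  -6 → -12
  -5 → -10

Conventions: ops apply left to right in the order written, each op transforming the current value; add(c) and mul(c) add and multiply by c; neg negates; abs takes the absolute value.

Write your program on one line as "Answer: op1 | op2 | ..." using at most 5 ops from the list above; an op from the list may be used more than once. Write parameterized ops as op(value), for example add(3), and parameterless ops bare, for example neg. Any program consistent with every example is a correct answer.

abs | mul(-1) | mul(-2) | neg

Check, running the answer program on each example:
  43 -> 43 -> -43 -> 86 -> -86
  -14 -> 14 -> -14 -> 28 -> -28
  27 -> 27 -> -27 -> 54 -> -54
  -6 -> 6 -> -6 -> 12 -> -12
  -5 -> 5 -> -5 -> 10 -> -10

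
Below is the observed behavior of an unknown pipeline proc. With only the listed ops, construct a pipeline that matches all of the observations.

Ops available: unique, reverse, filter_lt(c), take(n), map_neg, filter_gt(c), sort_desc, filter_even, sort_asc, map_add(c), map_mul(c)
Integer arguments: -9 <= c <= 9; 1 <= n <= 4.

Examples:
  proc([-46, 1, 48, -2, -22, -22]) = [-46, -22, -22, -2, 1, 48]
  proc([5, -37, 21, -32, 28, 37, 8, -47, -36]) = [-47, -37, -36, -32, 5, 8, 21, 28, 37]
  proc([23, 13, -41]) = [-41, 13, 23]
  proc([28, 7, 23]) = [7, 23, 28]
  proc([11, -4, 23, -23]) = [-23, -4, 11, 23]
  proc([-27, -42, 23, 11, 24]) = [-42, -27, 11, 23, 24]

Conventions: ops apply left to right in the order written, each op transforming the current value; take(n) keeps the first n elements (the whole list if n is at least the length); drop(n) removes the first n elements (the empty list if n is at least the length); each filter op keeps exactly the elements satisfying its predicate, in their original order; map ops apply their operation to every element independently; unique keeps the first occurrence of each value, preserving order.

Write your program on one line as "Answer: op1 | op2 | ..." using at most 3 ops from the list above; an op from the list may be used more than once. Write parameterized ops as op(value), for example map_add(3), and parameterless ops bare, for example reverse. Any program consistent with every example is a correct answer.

sort_desc | reverse

Check, running the answer program on each example:
  [-46, 1, 48, -2, -22, -22] -> [48, 1, -2, -22, -22, -46] -> [-46, -22, -22, -2, 1, 48]
  [5, -37, 21, -32, 28, 37, 8, -47, -36] -> [37, 28, 21, 8, 5, -32, -36, -37, -47] -> [-47, -37, -36, -32, 5, 8, 21, 28, 37]
  [23, 13, -41] -> [23, 13, -41] -> [-41, 13, 23]
  [28, 7, 23] -> [28, 23, 7] -> [7, 23, 28]
  [11, -4, 23, -23] -> [23, 11, -4, -23] -> [-23, -4, 11, 23]
  [-27, -42, 23, 11, 24] -> [24, 23, 11, -27, -42] -> [-42, -27, 11, 23, 24]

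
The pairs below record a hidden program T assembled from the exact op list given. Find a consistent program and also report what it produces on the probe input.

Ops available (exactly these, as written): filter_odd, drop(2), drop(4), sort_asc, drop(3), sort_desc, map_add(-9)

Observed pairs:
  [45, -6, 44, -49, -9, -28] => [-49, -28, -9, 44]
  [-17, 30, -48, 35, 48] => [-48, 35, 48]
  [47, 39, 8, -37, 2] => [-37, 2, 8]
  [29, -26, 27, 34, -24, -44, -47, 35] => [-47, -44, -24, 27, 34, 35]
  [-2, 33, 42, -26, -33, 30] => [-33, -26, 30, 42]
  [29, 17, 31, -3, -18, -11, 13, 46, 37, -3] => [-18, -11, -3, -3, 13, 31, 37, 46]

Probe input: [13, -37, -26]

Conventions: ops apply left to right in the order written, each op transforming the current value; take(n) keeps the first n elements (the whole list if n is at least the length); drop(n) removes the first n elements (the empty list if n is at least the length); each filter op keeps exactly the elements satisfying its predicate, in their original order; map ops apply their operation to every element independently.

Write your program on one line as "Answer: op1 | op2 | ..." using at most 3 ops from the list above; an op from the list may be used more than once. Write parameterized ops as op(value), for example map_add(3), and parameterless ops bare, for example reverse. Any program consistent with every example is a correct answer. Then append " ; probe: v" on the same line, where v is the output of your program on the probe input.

drop(2) | sort_desc | sort_asc ; probe: [-26]

Check, running the answer program on each example:
  [45, -6, 44, -49, -9, -28] -> [44, -49, -9, -28] -> [44, -9, -28, -49] -> [-49, -28, -9, 44]
  [-17, 30, -48, 35, 48] -> [-48, 35, 48] -> [48, 35, -48] -> [-48, 35, 48]
  [47, 39, 8, -37, 2] -> [8, -37, 2] -> [8, 2, -37] -> [-37, 2, 8]
  [29, -26, 27, 34, -24, -44, -47, 35] -> [27, 34, -24, -44, -47, 35] -> [35, 34, 27, -24, -44, -47] -> [-47, -44, -24, 27, 34, 35]
  [-2, 33, 42, -26, -33, 30] -> [42, -26, -33, 30] -> [42, 30, -26, -33] -> [-33, -26, 30, 42]
  [29, 17, 31, -3, -18, -11, 13, 46, 37, -3] -> [31, -3, -18, -11, 13, 46, 37, -3] -> [46, 37, 31, 13, -3, -3, -11, -18] -> [-18, -11, -3, -3, 13, 31, 37, 46]
  probe: [13, -37, -26] -> [-26] -> [-26] -> [-26]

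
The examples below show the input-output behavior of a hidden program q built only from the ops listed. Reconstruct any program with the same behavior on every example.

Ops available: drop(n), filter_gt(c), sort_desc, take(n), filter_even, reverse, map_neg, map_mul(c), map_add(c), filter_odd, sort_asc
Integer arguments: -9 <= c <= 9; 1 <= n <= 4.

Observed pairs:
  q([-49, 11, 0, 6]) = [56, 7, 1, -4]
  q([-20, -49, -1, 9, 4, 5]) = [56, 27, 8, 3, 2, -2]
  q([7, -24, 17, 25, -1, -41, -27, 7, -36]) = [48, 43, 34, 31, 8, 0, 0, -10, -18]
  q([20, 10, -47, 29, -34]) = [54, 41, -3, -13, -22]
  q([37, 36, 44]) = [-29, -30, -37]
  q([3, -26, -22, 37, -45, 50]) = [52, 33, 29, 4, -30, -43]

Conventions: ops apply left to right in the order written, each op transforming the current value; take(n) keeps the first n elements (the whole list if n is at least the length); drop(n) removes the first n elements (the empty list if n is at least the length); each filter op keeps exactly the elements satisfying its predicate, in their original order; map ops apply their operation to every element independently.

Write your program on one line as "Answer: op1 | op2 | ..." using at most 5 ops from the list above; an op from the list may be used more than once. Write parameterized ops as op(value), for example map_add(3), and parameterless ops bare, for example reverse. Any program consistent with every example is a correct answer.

sort_desc | map_neg | sort_desc | map_add(7)

Check, running the answer program on each example:
  [-49, 11, 0, 6] -> [11, 6, 0, -49] -> [-11, -6, 0, 49] -> [49, 0, -6, -11] -> [56, 7, 1, -4]
  [-20, -49, -1, 9, 4, 5] -> [9, 5, 4, -1, -20, -49] -> [-9, -5, -4, 1, 20, 49] -> [49, 20, 1, -4, -5, -9] -> [56, 27, 8, 3, 2, -2]
  [7, -24, 17, 25, -1, -41, -27, 7, -36] -> [25, 17, 7, 7, -1, -24, -27, -36, -41] -> [-25, -17, -7, -7, 1, 24, 27, 36, 41] -> [41, 36, 27, 24, 1, -7, -7, -17, -25] -> [48, 43, 34, 31, 8, 0, 0, -10, -18]
  [20, 10, -47, 29, -34] -> [29, 20, 10, -34, -47] -> [-29, -20, -10, 34, 47] -> [47, 34, -10, -20, -29] -> [54, 41, -3, -13, -22]
  [37, 36, 44] -> [44, 37, 36] -> [-44, -37, -36] -> [-36, -37, -44] -> [-29, -30, -37]
  [3, -26, -22, 37, -45, 50] -> [50, 37, 3, -22, -26, -45] -> [-50, -37, -3, 22, 26, 45] -> [45, 26, 22, -3, -37, -50] -> [52, 33, 29, 4, -30, -43]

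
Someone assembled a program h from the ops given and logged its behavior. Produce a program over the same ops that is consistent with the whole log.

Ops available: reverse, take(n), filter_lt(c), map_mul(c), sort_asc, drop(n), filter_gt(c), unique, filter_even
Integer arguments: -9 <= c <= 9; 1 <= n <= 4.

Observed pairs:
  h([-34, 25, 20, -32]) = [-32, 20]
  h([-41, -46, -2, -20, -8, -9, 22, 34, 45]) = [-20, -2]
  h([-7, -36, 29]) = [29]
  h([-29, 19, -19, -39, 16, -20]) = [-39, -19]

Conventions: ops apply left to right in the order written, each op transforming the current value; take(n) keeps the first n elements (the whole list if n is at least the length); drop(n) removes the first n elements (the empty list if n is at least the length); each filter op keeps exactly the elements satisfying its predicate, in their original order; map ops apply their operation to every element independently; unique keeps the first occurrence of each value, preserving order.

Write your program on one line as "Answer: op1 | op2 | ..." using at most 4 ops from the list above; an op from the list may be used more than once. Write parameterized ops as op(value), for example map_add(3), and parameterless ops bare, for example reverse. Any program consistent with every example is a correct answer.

take(4) | drop(2) | reverse

Check, running the answer program on each example:
  [-34, 25, 20, -32] -> [-34, 25, 20, -32] -> [20, -32] -> [-32, 20]
  [-41, -46, -2, -20, -8, -9, 22, 34, 45] -> [-41, -46, -2, -20] -> [-2, -20] -> [-20, -2]
  [-7, -36, 29] -> [-7, -36, 29] -> [29] -> [29]
  [-29, 19, -19, -39, 16, -20] -> [-29, 19, -19, -39] -> [-19, -39] -> [-39, -19]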